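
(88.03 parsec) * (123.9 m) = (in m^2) 3.366e+20. Check: 1 parsec = 3.0856776e+16 m, so 88.03 parsec = 88.03 * 3.0856776e+16 = 2.716322e+18 m. 123.9 m is already in m. Combine: 2.716322e+18 m * 123.9 m = 3.3655229e+20 m^2. Result: 3.3655229e+20 m^2 ≈ 3.366e+20 m^2 (4 s.f.).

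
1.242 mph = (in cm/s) 55.52. Check: 1 mph = 0.44704 m/s, so 1.242 mph = 1.242 * 0.44704 = 0.55522368 m/s. 1 cm/s = 0.01 m/s, so 0.55522368 m/s = 0.55522368 / 0.01 = 55.522368 cm/s ≈ 55.52 cm/s (4 s.f.).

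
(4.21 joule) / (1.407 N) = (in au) 2e-11. Check: 4.21 joule = 4.21 J. 1.407 N is already in N. Combine: 4.21 J / 1.407 N = 2.9921819 m. 1 au = 1.4959787e+11 m, so 2.9921819 m = 2.9921819 / 1.4959787e+11 = 2.0001501e-11 au ≈ 2e-11 au (4 s.f.).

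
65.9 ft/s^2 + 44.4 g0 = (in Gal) 1 ft/s^2 = 0.3048 m/s^2, so 65.9 ft/s^2 = 65.9 * 0.3048 = 20.08632 m/s^2. 1 g0 = 9.80665 m/s^2, so 44.4 g0 = 44.4 * 9.80665 = 435.41526 m/s^2. Sum: 20.08632 + 435.41526 = 455.50158 m/s^2. 1 Gal = 0.01 m/s^2, so 455.50158 m/s^2 = 455.50158 / 0.01 = 45550.158 Gal ≈ 4.555e+04 Gal (4 s.f.). Final answer: 4.555e+04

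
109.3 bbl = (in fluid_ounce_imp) 6.116e+05. Check: 1 bbl = 0.15898729 m^3, so 109.3 bbl = 109.3 * 0.15898729 = 17.377311 m^3. 1 fluid_ounce_imp = 2.8413063e-05 m^3, so 17.377311 m^3 = 17.377311 / 2.8413063e-05 = 611595.86 fluid_ounce_imp ≈ 6.116e+05 fluid_ounce_imp (4 s.f.).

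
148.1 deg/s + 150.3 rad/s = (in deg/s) 1 deg/s = 0.017453293 rad/s, so 148.1 deg/s = 148.1 * 0.017453293 = 2.5848326 rad/s. 150.3 rad/s is already in rad/s. Sum: 2.5848326 + 150.3 = 152.88483 rad/s. 1 deg/s = 0.017453293 rad/s, so 152.88483 rad/s = 152.88483 / 0.017453293 = 8759.6557 deg/s ≈ 8760 deg/s (4 s.f.). Final answer: 8760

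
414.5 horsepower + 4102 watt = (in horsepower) 1 horsepower = 745.69987 W, so 414.5 horsepower = 414.5 * 745.69987 = 309092.6 W. 4102 watt = 4102 W. Sum: 309092.6 + 4102 = 313194.6 W. 1 horsepower = 745.69987 W, so 313194.6 W = 313194.6 / 745.69987 = 420.00087 horsepower ≈ 420 horsepower (4 s.f.). Final answer: 420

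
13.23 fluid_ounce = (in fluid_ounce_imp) 13.77. Check: 1 fluid_ounce = 2.957353e-05 m^3, so 13.23 fluid_ounce = 13.23 * 2.957353e-05 = 0.0003912578 m^3. 1 fluid_ounce_imp = 2.8413063e-05 m^3, so 0.0003912578 m^3 = 0.0003912578 / 2.8413063e-05 = 13.770349 fluid_ounce_imp ≈ 13.77 fluid_ounce_imp (4 s.f.).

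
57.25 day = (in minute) 8.244e+04. Check: 1 day = 86400 s, so 57.25 day = 57.25 * 86400 = 4946400 s. 1 minute = 60 s, so 4946400 s = 4946400 / 60 = 82440 minute ≈ 8.244e+04 minute (4 s.f.).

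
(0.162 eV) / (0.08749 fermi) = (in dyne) 1 eV = 1.6021766e-19 J, so 0.162 eV = 0.162 * 1.6021766e-19 = 2.5955261e-20 J. 1 fermi = 1e-15 m, so 0.08749 fermi = 0.08749 * 1e-15 = 8.749e-17 m. Combine: 2.5955261e-20 J / 8.749e-17 m = 0.00029666546 N. 1 dyne = 1e-05 N, so 0.00029666546 N = 0.00029666546 / 1e-05 = 29.666546 dyne ≈ 29.67 dyne (4 s.f.). Final answer: 29.67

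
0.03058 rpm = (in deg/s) 0.1835. Check: 1 rpm = 0.10471976 rad/s, so 0.03058 rpm = 0.03058 * 0.10471976 = 0.0032023301 rad/s. 1 deg/s = 0.017453293 rad/s, so 0.0032023301 rad/s = 0.0032023301 / 0.017453293 = 0.18348 deg/s ≈ 0.1835 deg/s (4 s.f.).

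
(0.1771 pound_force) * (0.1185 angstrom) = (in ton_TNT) 2.231e-21. Check: 1 pound_force = 4.4482216 N, so 0.1771 pound_force = 0.1771 * 4.4482216 = 0.78778005 N. 1 angstrom = 1e-10 m, so 0.1185 angstrom = 0.1185 * 1e-10 = 1.185e-11 m. Combine: 0.78778005 N * 1.185e-11 m = 9.3351936e-12 J. 1 ton_TNT = 4.184e+09 J, so 9.3351936e-12 J = 9.3351936e-12 / 4.184e+09 = 2.2311648e-21 ton_TNT ≈ 2.231e-21 ton_TNT (4 s.f.).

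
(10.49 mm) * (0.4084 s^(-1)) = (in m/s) 1 mm = 0.001 m, so 10.49 mm = 10.49 * 0.001 = 0.01049 m. 0.4084 s^(-1) = 0.4084 Hz. Combine: 0.01049 m * 0.4084 Hz = 0.004284116 m/s. Result: 0.004284116 m/s ≈ 0.004284 m/s (4 s.f.). Final answer: 0.004284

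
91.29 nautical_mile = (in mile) 1 nautical_mile = 1852 m, so 91.29 nautical_mile = 91.29 * 1852 = 169069.08 m. 1 mile = 1609.344 m, so 169069.08 m = 169069.08 / 1609.344 = 105.05466 mile ≈ 105.1 mile (4 s.f.). Final answer: 105.1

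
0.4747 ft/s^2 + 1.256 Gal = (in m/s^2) 0.1572. Check: 1 ft/s^2 = 0.3048 m/s^2, so 0.4747 ft/s^2 = 0.4747 * 0.3048 = 0.14468856 m/s^2. 1 Gal = 0.01 m/s^2, so 1.256 Gal = 1.256 * 0.01 = 0.01256 m/s^2. Sum: 0.14468856 + 0.01256 = 0.15724856 m/s^2. Result: 0.15724856 m/s^2 ≈ 0.1572 m/s^2 (4 s.f.).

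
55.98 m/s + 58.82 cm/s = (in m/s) 56.57. Check: 55.98 m/s is already in m/s. 1 cm/s = 0.01 m/s, so 58.82 cm/s = 58.82 * 0.01 = 0.5882 m/s. Sum: 55.98 + 0.5882 = 56.5682 m/s. Result: 56.5682 m/s ≈ 56.57 m/s (4 s.f.).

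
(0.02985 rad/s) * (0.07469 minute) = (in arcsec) 0.02985 rad/s is already in rad/s. 1 minute = 60 s, so 0.07469 minute = 0.07469 * 60 = 4.4814 s. Combine: 0.02985 rad/s * 4.4814 s = 0.13376979 rad. 1 arcsec = 4.8481368e-06 rad, so 0.13376979 rad = 0.13376979 / 4.8481368e-06 = 27592 arcsec ≈ 2.759e+04 arcsec (4 s.f.). Final answer: 2.759e+04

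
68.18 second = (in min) 68.18 second = 68.18 s. 1 min = 60 s, so 68.18 s = 68.18 / 60 = 1.1363333 min ≈ 1.136 min (4 s.f.). Final answer: 1.136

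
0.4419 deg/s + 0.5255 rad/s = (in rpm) 1 deg/s = 0.017453293 rad/s, so 0.4419 deg/s = 0.4419 * 0.017453293 = 0.00771261 rad/s. 0.5255 rad/s is already in rad/s. Sum: 0.00771261 + 0.5255 = 0.53321261 rad/s. 1 rpm = 0.10471976 rad/s, so 0.53321261 rad/s = 0.53321261 / 0.10471976 = 5.0918054 rpm ≈ 5.092 rpm (4 s.f.). Final answer: 5.092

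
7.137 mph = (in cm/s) 1 mph = 0.44704 m/s, so 7.137 mph = 7.137 * 0.44704 = 3.1905245 m/s. 1 cm/s = 0.01 m/s, so 3.1905245 m/s = 3.1905245 / 0.01 = 319.05245 cm/s ≈ 319.1 cm/s (4 s.f.). Final answer: 319.1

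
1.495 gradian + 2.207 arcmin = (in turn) 1 gradian = 0.015707963 rad, so 1.495 gradian = 1.495 * 0.015707963 = 0.023483405 rad. 1 arcmin = 0.00029088821 rad, so 2.207 arcmin = 2.207 * 0.00029088821 = 0.00064199028 rad. Sum: 0.023483405 + 0.00064199028 = 0.024125395 rad. 1 turn = 6.2831853 rad, so 0.024125395 rad = 0.024125395 / 6.2831853 = 0.0038396759 turn ≈ 0.00384 turn (4 s.f.). Final answer: 0.00384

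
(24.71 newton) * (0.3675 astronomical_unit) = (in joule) 1.358e+12. Check: 24.71 newton = 24.71 N. 1 astronomical_unit = 1.4959787e+11 m, so 0.3675 astronomical_unit = 0.3675 * 1.4959787e+11 = 5.4977217e+10 m. Combine: 24.71 N * 5.4977217e+10 m = 1.358487e+12 J. 1.358487e+12 J = 1.358487e+12 joule ≈ 1.358e+12 joule (4 s.f.).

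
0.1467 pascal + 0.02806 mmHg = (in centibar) 0.1467 pascal = 0.1467 Pa. 1 mmHg = 133.32237 Pa, so 0.02806 mmHg = 0.02806 * 133.32237 = 3.7410257 Pa. Sum: 0.1467 + 3.7410257 = 3.8877257 Pa. 1 centibar = 1000 Pa, so 3.8877257 Pa = 3.8877257 / 1000 = 0.0038877257 centibar ≈ 0.003888 centibar (4 s.f.). Final answer: 0.003888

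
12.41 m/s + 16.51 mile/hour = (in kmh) 71.25. Check: 12.41 m/s is already in m/s. 1 mile/hour = 0.44704 m/s, so 16.51 mile/hour = 16.51 * 0.44704 = 7.3806304 m/s. Sum: 12.41 + 7.3806304 = 19.79063 m/s. 1 kmh = 0.27777778 m/s, so 19.79063 m/s = 19.79063 / 0.27777778 = 71.246269 kmh ≈ 71.25 kmh (4 s.f.).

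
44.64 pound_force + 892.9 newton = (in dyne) 1 pound_force = 4.4482216 N, so 44.64 pound_force = 44.64 * 4.4482216 = 198.56861 N. 892.9 newton = 892.9 N. Sum: 198.56861 + 892.9 = 1091.4686 N. 1 dyne = 1e-05 N, so 1091.4686 N = 1091.4686 / 1e-05 = 1.0914686e+08 dyne ≈ 1.091e+08 dyne (4 s.f.). Final answer: 1.091e+08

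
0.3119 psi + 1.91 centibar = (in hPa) 40.6. Check: 1 psi = 6894.7573 Pa, so 0.3119 psi = 0.3119 * 6894.7573 = 2150.4748 Pa. 1 centibar = 1000 Pa, so 1.91 centibar = 1.91 * 1000 = 1910 Pa. Sum: 2150.4748 + 1910 = 4060.4748 Pa. 1 hPa = 100 Pa, so 4060.4748 Pa = 4060.4748 / 100 = 40.604748 hPa ≈ 40.6 hPa (4 s.f.).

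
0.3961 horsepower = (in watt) 1 horsepower = 745.69987 W, so 0.3961 horsepower = 0.3961 * 745.69987 = 295.37172 W. 295.37172 W = 295.37172 watt ≈ 295.4 watt (4 s.f.). Final answer: 295.4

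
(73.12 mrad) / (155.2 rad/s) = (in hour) 1.309e-07. Check: 1 mrad = 0.001 rad, so 73.12 mrad = 73.12 * 0.001 = 0.07312 rad. 155.2 rad/s is already in rad/s. Combine: 0.07312 rad / 155.2 rad/s = 0.00047113402 s. 1 hour = 3600 s, so 0.00047113402 s = 0.00047113402 / 3600 = 1.3087056e-07 hour ≈ 1.309e-07 hour (4 s.f.).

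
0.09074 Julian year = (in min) 1 Julian year = 31557600 s, so 0.09074 Julian year = 0.09074 * 31557600 = 2863536.6 s. 1 min = 60 s, so 2863536.6 s = 2863536.6 / 60 = 47725.61 min ≈ 4.773e+04 min (4 s.f.). Final answer: 4.773e+04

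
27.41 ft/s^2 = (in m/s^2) 8.355. Check: 1 ft/s^2 = 0.3048 m/s^2, so 27.41 ft/s^2 = 27.41 * 0.3048 = 8.354568 m/s^2. Result: 8.354568 m/s^2 ≈ 8.355 m/s^2 (4 s.f.).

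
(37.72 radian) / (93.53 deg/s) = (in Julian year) 7.322e-07. Check: 37.72 radian = 37.72 rad. 1 deg/s = 0.017453293 rad/s, so 93.53 deg/s = 93.53 * 0.017453293 = 1.6324064 rad/s. Combine: 37.72 rad / 1.6324064 rad/s = 23.10699 s. 1 Julian year = 31557600 s, so 23.10699 s = 23.10699 / 31557600 = 7.3221634e-07 Julian year ≈ 7.322e-07 Julian year (4 s.f.).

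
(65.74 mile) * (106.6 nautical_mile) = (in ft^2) 2.248e+11. Check: 1 mile = 1609.344 m, so 65.74 mile = 65.74 * 1609.344 = 105798.27 m. 1 nautical_mile = 1852 m, so 106.6 nautical_mile = 106.6 * 1852 = 197423.2 m. Combine: 105798.27 m * 197423.2 m = 2.0887034e+10 m^2. 1 ft^2 = 0.09290304 m^2, so 2.0887034e+10 m^2 = 2.0887034e+10 / 0.09290304 = 2.2482616e+11 ft^2 ≈ 2.248e+11 ft^2 (4 s.f.).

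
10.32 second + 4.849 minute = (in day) 0.003487. Check: 10.32 second = 10.32 s. 1 minute = 60 s, so 4.849 minute = 4.849 * 60 = 290.94 s. Sum: 10.32 + 290.94 = 301.26 s. 1 day = 86400 s, so 301.26 s = 301.26 / 86400 = 0.0034868056 day ≈ 0.003487 day (4 s.f.).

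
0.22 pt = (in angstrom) 1 pt = 0.00035277778 m, so 0.22 pt = 0.22 * 0.00035277778 = 7.7611111e-05 m. 1 angstrom = 1e-10 m, so 7.7611111e-05 m = 7.7611111e-05 / 1e-10 = 776111.11 angstrom ≈ 7.761e+05 angstrom (4 s.f.). Final answer: 7.761e+05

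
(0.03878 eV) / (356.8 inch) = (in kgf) 6.991e-23. Check: 1 eV = 1.6021766e-19 J, so 0.03878 eV = 0.03878 * 1.6021766e-19 = 6.213241e-21 J. 1 inch = 0.0254 m, so 356.8 inch = 356.8 * 0.0254 = 9.06272 m. Combine: 6.213241e-21 J / 9.06272 m = 6.8558236e-22 N. 1 kgf = 9.80665 N, so 6.8558236e-22 N = 6.8558236e-22 / 9.80665 = 6.9909945e-23 kgf ≈ 6.991e-23 kgf (4 s.f.).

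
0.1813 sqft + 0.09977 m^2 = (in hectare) 1.166e-05. Check: 1 sqft = 0.09290304 m^2, so 0.1813 sqft = 0.1813 * 0.09290304 = 0.016843321 m^2. 0.09977 m^2 is already in m^2. Sum: 0.016843321 + 0.09977 = 0.11661332 m^2. 1 hectare = 10000 m^2, so 0.11661332 m^2 = 0.11661332 / 10000 = 1.1661332e-05 hectare ≈ 1.166e-05 hectare (4 s.f.).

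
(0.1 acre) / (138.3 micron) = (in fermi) 2.926e+21. Check: 1 acre = 4046.8564 m^2, so 0.1 acre = 0.1 * 4046.8564 = 404.68564 m^2. 1 micron = 1e-06 m, so 138.3 micron = 138.3 * 1e-06 = 0.0001383 m. Combine: 404.68564 m^2 / 0.0001383 m = 2926143.5 m. 1 fermi = 1e-15 m, so 2926143.5 m = 2926143.5 / 1e-15 = 2.9261435e+21 fermi ≈ 2.926e+21 fermi (4 s.f.).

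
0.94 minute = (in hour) 0.01567. Check: 1 minute = 60 s, so 0.94 minute = 0.94 * 60 = 56.4 s. 1 hour = 3600 s, so 56.4 s = 56.4 / 3600 = 0.015666667 hour ≈ 0.01567 hour (4 s.f.).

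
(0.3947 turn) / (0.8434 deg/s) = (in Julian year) 1 turn = 6.2831853 rad, so 0.3947 turn = 0.3947 * 6.2831853 = 2.4799732 rad. 1 deg/s = 0.017453293 rad/s, so 0.8434 deg/s = 0.8434 * 0.017453293 = 0.014720107 rad/s. Combine: 2.4799732 rad / 0.014720107 rad/s = 168.47522 s. 1 Julian year = 31557600 s, so 168.47522 s = 168.47522 / 31557600 = 5.3386575e-06 Julian year ≈ 5.339e-06 Julian year (4 s.f.). Final answer: 5.339e-06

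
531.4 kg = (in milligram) 5.314e+08. Check: 1 milligram = 1e-06 kg, so 531.4 kg = 531.4 / 1e-06 = 5.314e+08 milligram.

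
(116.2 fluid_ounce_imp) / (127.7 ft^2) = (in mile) 1.729e-07. Check: 1 fluid_ounce_imp = 2.8413063e-05 m^3, so 116.2 fluid_ounce_imp = 116.2 * 2.8413063e-05 = 0.0033015979 m^3. 1 ft^2 = 0.09290304 m^2, so 127.7 ft^2 = 127.7 * 0.09290304 = 11.863718 m^2. Combine: 0.0033015979 m^3 / 11.863718 m^2 = 0.00027829369 m. 1 mile = 1609.344 m, so 0.00027829369 m = 0.00027829369 / 1609.344 = 1.7292368e-07 mile ≈ 1.729e-07 mile (4 s.f.).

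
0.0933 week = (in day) 0.6531. Check: 1 week = 604800 s, so 0.0933 week = 0.0933 * 604800 = 56427.84 s. 1 day = 86400 s, so 56427.84 s = 56427.84 / 86400 = 0.6531 day.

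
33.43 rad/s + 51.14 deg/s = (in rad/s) 33.43 rad/s is already in rad/s. 1 deg/s = 0.017453293 rad/s, so 51.14 deg/s = 51.14 * 0.017453293 = 0.89256138 rad/s. Sum: 33.43 + 0.89256138 = 34.322561 rad/s. Result: 34.322561 rad/s ≈ 34.32 rad/s (4 s.f.). Final answer: 34.32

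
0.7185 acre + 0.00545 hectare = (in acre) 1 acre = 4046.8564 m^2, so 0.7185 acre = 0.7185 * 4046.8564 = 2907.6663 m^2. 1 hectare = 10000 m^2, so 0.00545 hectare = 0.00545 * 10000 = 54.5 m^2. Sum: 2907.6663 + 54.5 = 2962.1663 m^2. 1 acre = 4046.8564 m^2, so 2962.1663 m^2 = 2962.1663 / 4046.8564 = 0.73196724 acre ≈ 0.732 acre (4 s.f.). Final answer: 0.732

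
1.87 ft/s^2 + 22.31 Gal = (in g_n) 1 ft/s^2 = 0.3048 m/s^2, so 1.87 ft/s^2 = 1.87 * 0.3048 = 0.569976 m/s^2. 1 Gal = 0.01 m/s^2, so 22.31 Gal = 22.31 * 0.01 = 0.2231 m/s^2. Sum: 0.569976 + 0.2231 = 0.793076 m/s^2. 1 g_n = 9.80665 m/s^2, so 0.793076 m/s^2 = 0.793076 / 9.80665 = 0.080871246 g_n ≈ 0.08087 g_n (4 s.f.). Final answer: 0.08087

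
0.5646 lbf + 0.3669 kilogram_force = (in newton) 1 lbf = 4.4482216 N, so 0.5646 lbf = 0.5646 * 4.4482216 = 2.5114659 N. 1 kilogram_force = 9.80665 N, so 0.3669 kilogram_force = 0.3669 * 9.80665 = 3.5980599 N. Sum: 2.5114659 + 3.5980599 = 6.1095258 N. 6.1095258 N = 6.1095258 newton ≈ 6.11 newton (4 s.f.). Final answer: 6.11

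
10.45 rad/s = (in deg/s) 1 deg/s = 0.017453293 rad/s, so 10.45 rad/s = 10.45 / 0.017453293 = 598.7409 deg/s ≈ 598.7 deg/s (4 s.f.). Final answer: 598.7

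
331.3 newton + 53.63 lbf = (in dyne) 5.699e+07. Check: 331.3 newton = 331.3 N. 1 lbf = 4.4482216 N, so 53.63 lbf = 53.63 * 4.4482216 = 238.55813 N. Sum: 331.3 + 238.55813 = 569.85813 N. 1 dyne = 1e-05 N, so 569.85813 N = 569.85813 / 1e-05 = 56985813 dyne ≈ 5.699e+07 dyne (4 s.f.).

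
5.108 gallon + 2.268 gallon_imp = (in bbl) 0.1865. Check: 1 gallon = 0.0037854118 m^3, so 5.108 gallon = 5.108 * 0.0037854118 = 0.019335883 m^3. 1 gallon_imp = 0.00454609 m^3, so 2.268 gallon_imp = 2.268 * 0.00454609 = 0.010310532 m^3. Sum: 0.019335883 + 0.010310532 = 0.029646416 m^3. 1 bbl = 0.15898729 m^3, so 0.029646416 m^3 = 0.029646416 / 0.15898729 = 0.18647034 bbl ≈ 0.1865 bbl (4 s.f.).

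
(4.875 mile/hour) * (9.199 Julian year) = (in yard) 6.919e+08. Check: 1 mile/hour = 0.44704 m/s, so 4.875 mile/hour = 4.875 * 0.44704 = 2.17932 m/s. 1 Julian year = 31557600 s, so 9.199 Julian year = 9.199 * 31557600 = 2.9029836e+08 s. Combine: 2.17932 m/s * 2.9029836e+08 s = 6.3265303e+08 m. 1 yard = 0.9144 m, so 6.3265303e+08 m = 6.3265303e+08 / 0.9144 = 6.9187776e+08 yard ≈ 6.919e+08 yard (4 s.f.).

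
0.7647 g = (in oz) 0.02697. Check: 1 g = 0.001 kg, so 0.7647 g = 0.7647 * 0.001 = 0.0007647 kg. 1 oz = 0.028349523 kg, so 0.0007647 kg = 0.0007647 / 0.028349523 = 0.026973999 oz ≈ 0.02697 oz (4 s.f.).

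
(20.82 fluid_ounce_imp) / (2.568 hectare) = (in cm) 2.304e-06. Check: 1 fluid_ounce_imp = 2.8413063e-05 m^3, so 20.82 fluid_ounce_imp = 20.82 * 2.8413063e-05 = 0.00059155996 m^3. 1 hectare = 10000 m^2, so 2.568 hectare = 2.568 * 10000 = 25680 m^2. Combine: 0.00059155996 m^3 / 25680 m^2 = 2.3035824e-08 m. 1 cm = 0.01 m, so 2.3035824e-08 m = 2.3035824e-08 / 0.01 = 2.3035824e-06 cm ≈ 2.304e-06 cm (4 s.f.).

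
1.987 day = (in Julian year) 0.00544. Check: 1 day = 86400 s, so 1.987 day = 1.987 * 86400 = 171676.8 s. 1 Julian year = 31557600 s, so 171676.8 s = 171676.8 / 31557600 = 0.0054401095 Julian year ≈ 0.00544 Julian year (4 s.f.).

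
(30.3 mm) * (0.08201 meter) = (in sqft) 1 mm = 0.001 m, so 30.3 mm = 30.3 * 0.001 = 0.0303 m. 0.08201 meter = 0.08201 m. Combine: 0.0303 m * 0.08201 m = 0.002484903 m^2. 1 sqft = 0.09290304 m^2, so 0.002484903 m^2 = 0.002484903 / 0.09290304 = 0.026747273 sqft ≈ 0.02675 sqft (4 s.f.). Final answer: 0.02675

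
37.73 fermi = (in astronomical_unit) 2.522e-25. Check: 1 fermi = 1e-15 m, so 37.73 fermi = 37.73 * 1e-15 = 3.773e-14 m. 1 astronomical_unit = 1.4959787e+11 m, so 3.773e-14 m = 3.773e-14 / 1.4959787e+11 = 2.5220947e-25 astronomical_unit ≈ 2.522e-25 astronomical_unit (4 s.f.).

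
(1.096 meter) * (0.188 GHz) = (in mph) 1.096 meter = 1.096 m. 1 GHz = 1e+09 Hz, so 0.188 GHz = 0.188 * 1e+09 = 1.88e+08 Hz. Combine: 1.096 m * 1.88e+08 Hz = 2.06048e+08 m/s. 1 mph = 0.44704 m/s, so 2.06048e+08 m/s = 2.06048e+08 / 0.44704 = 4.6091625e+08 mph ≈ 4.609e+08 mph (4 s.f.). Final answer: 4.609e+08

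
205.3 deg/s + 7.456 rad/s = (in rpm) 1 deg/s = 0.017453293 rad/s, so 205.3 deg/s = 205.3 * 0.017453293 = 3.583161 rad/s. 7.456 rad/s is already in rad/s. Sum: 3.583161 + 7.456 = 11.039161 rad/s. 1 rpm = 0.10471976 rad/s, so 11.039161 rad/s = 11.039161 / 0.10471976 = 105.41622 rpm ≈ 105.4 rpm (4 s.f.). Final answer: 105.4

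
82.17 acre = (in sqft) 1 acre = 4046.8564 m^2, so 82.17 acre = 82.17 * 4046.8564 = 332530.19 m^2. 1 sqft = 0.09290304 m^2, so 332530.19 m^2 = 332530.19 / 0.09290304 = 3579325.2 sqft ≈ 3.579e+06 sqft (4 s.f.). Final answer: 3.579e+06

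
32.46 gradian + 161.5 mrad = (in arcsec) 1 gradian = 0.015707963 rad, so 32.46 gradian = 32.46 * 0.015707963 = 0.50988049 rad. 1 mrad = 0.001 rad, so 161.5 mrad = 161.5 * 0.001 = 0.1615 rad. Sum: 0.50988049 + 0.1615 = 0.67138049 rad. 1 arcsec = 4.8481368e-06 rad, so 0.67138049 rad = 0.67138049 / 4.8481368e-06 = 138482.17 arcsec ≈ 1.385e+05 arcsec (4 s.f.). Final answer: 1.385e+05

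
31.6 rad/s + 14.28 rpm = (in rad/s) 33.1. Check: 31.6 rad/s is already in rad/s. 1 rpm = 0.10471976 rad/s, so 14.28 rpm = 14.28 * 0.10471976 = 1.4953981 rad/s. Sum: 31.6 + 1.4953981 = 33.095398 rad/s. Result: 33.095398 rad/s ≈ 33.1 rad/s (4 s.f.).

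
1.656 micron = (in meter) 1.656e-06. Check: 1 micron = 1e-06 m, so 1.656 micron = 1.656 * 1e-06 = 1.656e-06 m. 1.656e-06 m = 1.656e-06 meter.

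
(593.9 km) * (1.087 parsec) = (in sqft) 2.144e+23. Check: 1 km = 1000 m, so 593.9 km = 593.9 * 1000 = 593900 m. 1 parsec = 3.0856776e+16 m, so 1.087 parsec = 1.087 * 3.0856776e+16 = 3.3541315e+16 m. Combine: 593900 m * 3.3541315e+16 m = 1.9920187e+22 m^2. 1 sqft = 0.09290304 m^2, so 1.9920187e+22 m^2 = 1.9920187e+22 / 0.09290304 = 2.1441911e+23 sqft ≈ 2.144e+23 sqft (4 s.f.).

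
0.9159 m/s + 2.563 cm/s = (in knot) 0.9159 m/s is already in m/s. 1 cm/s = 0.01 m/s, so 2.563 cm/s = 2.563 * 0.01 = 0.02563 m/s. Sum: 0.9159 + 0.02563 = 0.94153 m/s. 1 knot = 0.51444444 m/s, so 0.94153 m/s = 0.94153 / 0.51444444 = 1.8301879 knot ≈ 1.83 knot (4 s.f.). Final answer: 1.83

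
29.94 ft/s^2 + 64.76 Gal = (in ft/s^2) 32.06. Check: 1 ft/s^2 = 0.3048 m/s^2, so 29.94 ft/s^2 = 29.94 * 0.3048 = 9.125712 m/s^2. 1 Gal = 0.01 m/s^2, so 64.76 Gal = 64.76 * 0.01 = 0.6476 m/s^2. Sum: 9.125712 + 0.6476 = 9.773312 m/s^2. 1 ft/s^2 = 0.3048 m/s^2, so 9.773312 m/s^2 = 9.773312 / 0.3048 = 32.064672 ft/s^2 ≈ 32.06 ft/s^2 (4 s.f.).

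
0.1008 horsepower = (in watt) 1 horsepower = 745.69987 W, so 0.1008 horsepower = 0.1008 * 745.69987 = 75.166547 W. 75.166547 W = 75.166547 watt ≈ 75.17 watt (4 s.f.). Final answer: 75.17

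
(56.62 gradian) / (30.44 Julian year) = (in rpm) 1 gradian = 0.015707963 rad, so 56.62 gradian = 56.62 * 0.015707963 = 0.88938488 rad. 1 Julian year = 31557600 s, so 30.44 Julian year = 30.44 * 31557600 = 9.6061334e+08 s. Combine: 0.88938488 rad / 9.6061334e+08 s = 9.2585106e-10 rad/s. 1 rpm = 0.10471976 rad/s, so 9.2585106e-10 rad/s = 9.2585106e-10 / 0.10471976 = 8.8412263e-09 rpm ≈ 8.841e-09 rpm (4 s.f.). Final answer: 8.841e-09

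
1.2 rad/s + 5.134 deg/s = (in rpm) 1.2 rad/s is already in rad/s. 1 deg/s = 0.017453293 rad/s, so 5.134 deg/s = 5.134 * 0.017453293 = 0.089605204 rad/s. Sum: 1.2 + 0.089605204 = 1.2896052 rad/s. 1 rpm = 0.10471976 rad/s, so 1.2896052 rad/s = 1.2896052 / 0.10471976 = 12.314823 rpm ≈ 12.31 rpm (4 s.f.). Final answer: 12.31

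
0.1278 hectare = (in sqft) 1 hectare = 10000 m^2, so 0.1278 hectare = 0.1278 * 10000 = 1278 m^2. 1 sqft = 0.09290304 m^2, so 1278 m^2 = 1278 / 0.09290304 = 13756.278 sqft ≈ 1.376e+04 sqft (4 s.f.). Final answer: 1.376e+04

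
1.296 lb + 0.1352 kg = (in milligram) 7.231e+05. Check: 1 lb = 0.45359237 kg, so 1.296 lb = 1.296 * 0.45359237 = 0.58785571 kg. 0.1352 kg is already in kg. Sum: 0.58785571 + 0.1352 = 0.72305571 kg. 1 milligram = 1e-06 kg, so 0.72305571 kg = 0.72305571 / 1e-06 = 723055.71 milligram ≈ 7.231e+05 milligram (4 s.f.).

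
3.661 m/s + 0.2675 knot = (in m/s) 3.799. Check: 3.661 m/s is already in m/s. 1 knot = 0.51444444 m/s, so 0.2675 knot = 0.2675 * 0.51444444 = 0.13761389 m/s. Sum: 3.661 + 0.13761389 = 3.7986139 m/s. Result: 3.7986139 m/s ≈ 3.799 m/s (4 s.f.).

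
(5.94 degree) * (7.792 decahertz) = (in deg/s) 1 degree = 0.017453293 rad, so 5.94 degree = 5.94 * 0.017453293 = 0.10367256 rad. 1 decahertz = 10 Hz, so 7.792 decahertz = 7.792 * 10 = 77.92 Hz. Combine: 0.10367256 rad * 77.92 Hz = 8.0781657 rad/s. 1 deg/s = 0.017453293 rad/s, so 8.0781657 rad/s = 8.0781657 / 0.017453293 = 462.8448 deg/s ≈ 462.8 deg/s (4 s.f.). Final answer: 462.8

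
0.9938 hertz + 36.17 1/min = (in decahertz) 0.1597. Check: 0.9938 hertz = 0.9938 Hz. 1 1/min = 0.016666667 Hz, so 36.17 1/min = 36.17 * 0.016666667 = 0.60283333 Hz. Sum: 0.9938 + 0.60283333 = 1.5966333 Hz. 1 decahertz = 10 Hz, so 1.5966333 Hz = 1.5966333 / 10 = 0.15966333 decahertz ≈ 0.1597 decahertz (4 s.f.).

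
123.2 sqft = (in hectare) 0.001145. Check: 1 sqft = 0.09290304 m^2, so 123.2 sqft = 123.2 * 0.09290304 = 11.445655 m^2. 1 hectare = 10000 m^2, so 11.445655 m^2 = 11.445655 / 10000 = 0.0011445655 hectare ≈ 0.001145 hectare (4 s.f.).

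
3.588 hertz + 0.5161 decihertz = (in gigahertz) 3.588 hertz = 3.588 Hz. 1 decihertz = 0.1 Hz, so 0.5161 decihertz = 0.5161 * 0.1 = 0.05161 Hz. Sum: 3.588 + 0.05161 = 3.63961 Hz. 1 gigahertz = 1e+09 Hz, so 3.63961 Hz = 3.63961 / 1e+09 = 3.63961e-09 gigahertz ≈ 3.64e-09 gigahertz (4 s.f.). Final answer: 3.64e-09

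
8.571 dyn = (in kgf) 1 dyn = 1e-05 N, so 8.571 dyn = 8.571 * 1e-05 = 8.571e-05 N. 1 kgf = 9.80665 N, so 8.571e-05 N = 8.571e-05 / 9.80665 = 8.7399877e-06 kgf ≈ 8.74e-06 kgf (4 s.f.). Final answer: 8.74e-06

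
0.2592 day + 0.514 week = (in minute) 1 day = 86400 s, so 0.2592 day = 0.2592 * 86400 = 22394.88 s. 1 week = 604800 s, so 0.514 week = 0.514 * 604800 = 310867.2 s. Sum: 22394.88 + 310867.2 = 333262.08 s. 1 minute = 60 s, so 333262.08 s = 333262.08 / 60 = 5554.368 minute ≈ 5554 minute (4 s.f.). Final answer: 5554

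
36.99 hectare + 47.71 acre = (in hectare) 56.3. Check: 1 hectare = 10000 m^2, so 36.99 hectare = 36.99 * 10000 = 369900 m^2. 1 acre = 4046.8564 m^2, so 47.71 acre = 47.71 * 4046.8564 = 193075.52 m^2. Sum: 369900 + 193075.52 = 562975.52 m^2. 1 hectare = 10000 m^2, so 562975.52 m^2 = 562975.52 / 10000 = 56.297552 hectare ≈ 56.3 hectare (4 s.f.).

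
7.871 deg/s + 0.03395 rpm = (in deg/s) 1 deg/s = 0.017453293 rad/s, so 7.871 deg/s = 7.871 * 0.017453293 = 0.13737487 rad/s. 1 rpm = 0.10471976 rad/s, so 0.03395 rpm = 0.03395 * 0.10471976 = 0.0035552357 rad/s. Sum: 0.13737487 + 0.0035552357 = 0.1409301 rad/s. 1 deg/s = 0.017453293 rad/s, so 0.1409301 rad/s = 0.1409301 / 0.017453293 = 8.0747 deg/s ≈ 8.075 deg/s (4 s.f.). Final answer: 8.075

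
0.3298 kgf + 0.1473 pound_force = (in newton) 1 kgf = 9.80665 N, so 0.3298 kgf = 0.3298 * 9.80665 = 3.2342332 N. 1 pound_force = 4.4482216 N, so 0.1473 pound_force = 0.1473 * 4.4482216 = 0.65522304 N. Sum: 3.2342332 + 0.65522304 = 3.8894562 N. 3.8894562 N = 3.8894562 newton ≈ 3.889 newton (4 s.f.). Final answer: 3.889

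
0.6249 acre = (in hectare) 0.2529. Check: 1 acre = 4046.8564 m^2, so 0.6249 acre = 0.6249 * 4046.8564 = 2528.8806 m^2. 1 hectare = 10000 m^2, so 2528.8806 m^2 = 2528.8806 / 10000 = 0.25288806 hectare ≈ 0.2529 hectare (4 s.f.).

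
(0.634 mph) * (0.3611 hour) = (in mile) 1 mph = 0.44704 m/s, so 0.634 mph = 0.634 * 0.44704 = 0.28342336 m/s. 1 hour = 3600 s, so 0.3611 hour = 0.3611 * 3600 = 1299.96 s. Combine: 0.28342336 m/s * 1299.96 s = 368.43903 m. 1 mile = 1609.344 m, so 368.43903 m = 368.43903 / 1609.344 = 0.2289374 mile ≈ 0.2289 mile (4 s.f.). Final answer: 0.2289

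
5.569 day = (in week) 0.7956. Check: 1 day = 86400 s, so 5.569 day = 5.569 * 86400 = 481161.6 s. 1 week = 604800 s, so 481161.6 s = 481161.6 / 604800 = 0.79557143 week ≈ 0.7956 week (4 s.f.).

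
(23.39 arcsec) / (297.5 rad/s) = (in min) 1 arcsec = 4.8481368e-06 rad, so 23.39 arcsec = 23.39 * 4.8481368e-06 = 0.00011339792 rad. 297.5 rad/s is already in rad/s. Combine: 0.00011339792 rad / 297.5 rad/s = 3.8116948e-07 s. 1 min = 60 s, so 3.8116948e-07 s = 3.8116948e-07 / 60 = 6.3528247e-09 min ≈ 6.353e-09 min (4 s.f.). Final answer: 6.353e-09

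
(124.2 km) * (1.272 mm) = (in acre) 0.03904. Check: 1 km = 1000 m, so 124.2 km = 124.2 * 1000 = 124200 m. 1 mm = 0.001 m, so 1.272 mm = 1.272 * 0.001 = 0.001272 m. Combine: 124200 m * 0.001272 m = 157.9824 m^2. 1 acre = 4046.8564 m^2, so 157.9824 m^2 = 157.9824 / 4046.8564 = 0.039038301 acre ≈ 0.03904 acre (4 s.f.).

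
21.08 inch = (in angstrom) 1 inch = 0.0254 m, so 21.08 inch = 21.08 * 0.0254 = 0.535432 m. 1 angstrom = 1e-10 m, so 0.535432 m = 0.535432 / 1e-10 = 5.35432e+09 angstrom ≈ 5.354e+09 angstrom (4 s.f.). Final answer: 5.354e+09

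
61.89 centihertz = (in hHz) 1 centihertz = 0.01 Hz, so 61.89 centihertz = 61.89 * 0.01 = 0.6189 Hz. 1 hHz = 100 Hz, so 0.6189 Hz = 0.6189 / 100 = 0.006189 hHz. Final answer: 0.006189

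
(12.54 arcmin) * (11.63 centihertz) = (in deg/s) 0.02431. Check: 1 arcmin = 0.00029088821 rad, so 12.54 arcmin = 12.54 * 0.00029088821 = 0.0036477381 rad. 1 centihertz = 0.01 Hz, so 11.63 centihertz = 11.63 * 0.01 = 0.1163 Hz. Combine: 0.0036477381 rad * 0.1163 Hz = 0.00042423195 rad/s. 1 deg/s = 0.017453293 rad/s, so 0.00042423195 rad/s = 0.00042423195 / 0.017453293 = 0.0243067 deg/s ≈ 0.02431 deg/s (4 s.f.).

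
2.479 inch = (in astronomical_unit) 4.209e-13. Check: 1 inch = 0.0254 m, so 2.479 inch = 2.479 * 0.0254 = 0.0629666 m. 1 astronomical_unit = 1.4959787e+11 m, so 0.0629666 m = 0.0629666 / 1.4959787e+11 = 4.2090572e-13 astronomical_unit ≈ 4.209e-13 astronomical_unit (4 s.f.).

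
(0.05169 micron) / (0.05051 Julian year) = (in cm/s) 3.243e-12. Check: 1 micron = 1e-06 m, so 0.05169 micron = 0.05169 * 1e-06 = 5.169e-08 m. 1 Julian year = 31557600 s, so 0.05051 Julian year = 0.05051 * 31557600 = 1593974.4 s. Combine: 5.169e-08 m / 1593974.4 s = 3.2428376e-14 m/s. 1 cm/s = 0.01 m/s, so 3.2428376e-14 m/s = 3.2428376e-14 / 0.01 = 3.2428376e-12 cm/s ≈ 3.243e-12 cm/s (4 s.f.).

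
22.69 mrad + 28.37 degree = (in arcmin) 1780. Check: 1 mrad = 0.001 rad, so 22.69 mrad = 22.69 * 0.001 = 0.02269 rad. 1 degree = 0.017453293 rad, so 28.37 degree = 28.37 * 0.017453293 = 0.49514991 rad. Sum: 0.02269 + 0.49514991 = 0.51783991 rad. 1 arcmin = 0.00029088821 rad, so 0.51783991 rad = 0.51783991 / 0.00029088821 = 1780.2025 arcmin ≈ 1780 arcmin (4 s.f.).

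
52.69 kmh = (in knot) 1 kmh = 0.27777778 m/s, so 52.69 kmh = 52.69 * 0.27777778 = 14.636111 m/s. 1 knot = 0.51444444 m/s, so 14.636111 m/s = 14.636111 / 0.51444444 = 28.450324 knot ≈ 28.45 knot (4 s.f.). Final answer: 28.45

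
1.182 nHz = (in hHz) 1.182e-11. Check: 1 nHz = 1e-09 Hz, so 1.182 nHz = 1.182 * 1e-09 = 1.182e-09 Hz. 1 hHz = 100 Hz, so 1.182e-09 Hz = 1.182e-09 / 100 = 1.182e-11 hHz.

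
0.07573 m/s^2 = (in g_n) 0.007722. Check: 1 g_n = 9.80665 m/s^2, so 0.07573 m/s^2 = 0.07573 / 9.80665 = 0.0077223109 g_n ≈ 0.007722 g_n (4 s.f.).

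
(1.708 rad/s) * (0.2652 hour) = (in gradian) 1.708 rad/s is already in rad/s. 1 hour = 3600 s, so 0.2652 hour = 0.2652 * 3600 = 954.72 s. Combine: 1.708 rad/s * 954.72 s = 1630.6618 rad. 1 gradian = 0.015707963 rad, so 1630.6618 rad = 1630.6618 / 0.015707963 = 103811.15 gradian ≈ 1.038e+05 gradian (4 s.f.). Final answer: 1.038e+05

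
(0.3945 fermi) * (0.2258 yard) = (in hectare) 1 fermi = 1e-15 m, so 0.3945 fermi = 0.3945 * 1e-15 = 3.945e-16 m. 1 yard = 0.9144 m, so 0.2258 yard = 0.2258 * 0.9144 = 0.20647152 m. Combine: 3.945e-16 m * 0.20647152 m = 8.1453015e-17 m^2. 1 hectare = 10000 m^2, so 8.1453015e-17 m^2 = 8.1453015e-17 / 10000 = 8.1453015e-21 hectare ≈ 8.145e-21 hectare (4 s.f.). Final answer: 8.145e-21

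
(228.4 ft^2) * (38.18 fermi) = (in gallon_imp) 1 ft^2 = 0.09290304 m^2, so 228.4 ft^2 = 228.4 * 0.09290304 = 21.219054 m^2. 1 fermi = 1e-15 m, so 38.18 fermi = 38.18 * 1e-15 = 3.818e-14 m. Combine: 21.219054 m^2 * 3.818e-14 m = 8.1014349e-13 m^3. 1 gallon_imp = 0.00454609 m^3, so 8.1014349e-13 m^3 = 8.1014349e-13 / 0.00454609 = 1.7820666e-10 gallon_imp ≈ 1.782e-10 gallon_imp (4 s.f.). Final answer: 1.782e-10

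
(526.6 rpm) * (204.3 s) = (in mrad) 1.127e+07. Check: 1 rpm = 0.10471976 rad/s, so 526.6 rpm = 526.6 * 0.10471976 = 55.145423 rad/s. 204.3 s is already in s. Combine: 55.145423 rad/s * 204.3 s = 11266.21 rad. 1 mrad = 0.001 rad, so 11266.21 rad = 11266.21 / 0.001 = 11266210 mrad ≈ 1.127e+07 mrad (4 s.f.).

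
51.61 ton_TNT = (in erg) 2.159e+18. Check: 1 ton_TNT = 4.184e+09 J, so 51.61 ton_TNT = 51.61 * 4.184e+09 = 2.1593624e+11 J. 1 erg = 1e-07 J, so 2.1593624e+11 J = 2.1593624e+11 / 1e-07 = 2.1593624e+18 erg ≈ 2.159e+18 erg (4 s.f.).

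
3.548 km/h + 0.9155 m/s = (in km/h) 6.844. Check: 1 km/h = 0.27777778 m/s, so 3.548 km/h = 3.548 * 0.27777778 = 0.98555556 m/s. 0.9155 m/s is already in m/s. Sum: 0.98555556 + 0.9155 = 1.9010556 m/s. 1 km/h = 0.27777778 m/s, so 1.9010556 m/s = 1.9010556 / 0.27777778 = 6.8438 km/h ≈ 6.844 km/h (4 s.f.).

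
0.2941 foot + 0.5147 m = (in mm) 604.3. Check: 1 foot = 0.3048 m, so 0.2941 foot = 0.2941 * 0.3048 = 0.08964168 m. 0.5147 m is already in m. Sum: 0.08964168 + 0.5147 = 0.60434168 m. 1 mm = 0.001 m, so 0.60434168 m = 0.60434168 / 0.001 = 604.34168 mm ≈ 604.3 mm (4 s.f.).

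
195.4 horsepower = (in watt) 1.457e+05. Check: 1 horsepower = 745.69987 W, so 195.4 horsepower = 195.4 * 745.69987 = 145709.75 W. 145709.75 W = 145709.75 watt ≈ 1.457e+05 watt (4 s.f.).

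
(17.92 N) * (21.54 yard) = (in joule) 353. Check: 17.92 N is already in N. 1 yard = 0.9144 m, so 21.54 yard = 21.54 * 0.9144 = 19.696176 m. Combine: 17.92 N * 19.696176 m = 352.95547 J. 352.95547 J = 352.95547 joule ≈ 353 joule (4 s.f.).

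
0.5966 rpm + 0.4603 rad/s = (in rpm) 1 rpm = 0.10471976 rad/s, so 0.5966 rpm = 0.5966 * 0.10471976 = 0.062475806 rad/s. 0.4603 rad/s is already in rad/s. Sum: 0.062475806 + 0.4603 = 0.52277581 rad/s. 1 rpm = 0.10471976 rad/s, so 0.52277581 rad/s = 0.52277581 / 0.10471976 = 4.9921412 rpm ≈ 4.992 rpm (4 s.f.). Final answer: 4.992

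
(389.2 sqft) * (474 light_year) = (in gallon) 1 sqft = 0.09290304 m^2, so 389.2 sqft = 389.2 * 0.09290304 = 36.157863 m^2. 1 light_year = 9.4607305e+15 m, so 474 light_year = 474 * 9.4607305e+15 = 4.4843862e+18 m. Combine: 36.157863 m^2 * 4.4843862e+18 m = 1.6214582e+20 m^3. 1 gallon = 0.0037854118 m^3, so 1.6214582e+20 m^3 = 1.6214582e+20 / 0.0037854118 = 4.2834395e+22 gallon ≈ 4.283e+22 gallon (4 s.f.). Final answer: 4.283e+22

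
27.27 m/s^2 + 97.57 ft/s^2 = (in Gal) 5701. Check: 27.27 m/s^2 is already in m/s^2. 1 ft/s^2 = 0.3048 m/s^2, so 97.57 ft/s^2 = 97.57 * 0.3048 = 29.739336 m/s^2. Sum: 27.27 + 29.739336 = 57.009336 m/s^2. 1 Gal = 0.01 m/s^2, so 57.009336 m/s^2 = 57.009336 / 0.01 = 5700.9336 Gal ≈ 5701 Gal (4 s.f.).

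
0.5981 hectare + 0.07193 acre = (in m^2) 1 hectare = 10000 m^2, so 0.5981 hectare = 0.5981 * 10000 = 5981 m^2. 1 acre = 4046.8564 m^2, so 0.07193 acre = 0.07193 * 4046.8564 = 291.09038 m^2. Sum: 5981 + 291.09038 = 6272.0904 m^2. Result: 6272.0904 m^2 ≈ 6272 m^2 (4 s.f.). Final answer: 6272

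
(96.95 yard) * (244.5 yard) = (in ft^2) 2.133e+05. Check: 1 yard = 0.9144 m, so 96.95 yard = 96.95 * 0.9144 = 88.65108 m. 1 yard = 0.9144 m, so 244.5 yard = 244.5 * 0.9144 = 223.5708 m. Combine: 88.65108 m * 223.5708 m = 19819.793 m^2. 1 ft^2 = 0.09290304 m^2, so 19819.793 m^2 = 19819.793 / 0.09290304 = 213338.47 ft^2 ≈ 2.133e+05 ft^2 (4 s.f.).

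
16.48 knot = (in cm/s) 847.8. Check: 1 knot = 0.51444444 m/s, so 16.48 knot = 16.48 * 0.51444444 = 8.4780444 m/s. 1 cm/s = 0.01 m/s, so 8.4780444 m/s = 8.4780444 / 0.01 = 847.80444 cm/s ≈ 847.8 cm/s (4 s.f.).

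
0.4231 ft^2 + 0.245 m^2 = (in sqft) 1 ft^2 = 0.09290304 m^2, so 0.4231 ft^2 = 0.4231 * 0.09290304 = 0.039307276 m^2. 0.245 m^2 is already in m^2. Sum: 0.039307276 + 0.245 = 0.28430728 m^2. 1 sqft = 0.09290304 m^2, so 0.28430728 m^2 = 0.28430728 / 0.09290304 = 3.0602581 sqft ≈ 3.06 sqft (4 s.f.). Final answer: 3.06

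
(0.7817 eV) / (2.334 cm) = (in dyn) 1 eV = 1.6021766e-19 J, so 0.7817 eV = 0.7817 * 1.6021766e-19 = 1.2524215e-19 J. 1 cm = 0.01 m, so 2.334 cm = 2.334 * 0.01 = 0.02334 m. Combine: 1.2524215e-19 J / 0.02334 m = 5.3659875e-18 N. 1 dyn = 1e-05 N, so 5.3659875e-18 N = 5.3659875e-18 / 1e-05 = 5.3659875e-13 dyn ≈ 5.366e-13 dyn (4 s.f.). Final answer: 5.366e-13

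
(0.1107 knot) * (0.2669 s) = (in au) 1.016e-13. Check: 1 knot = 0.51444444 m/s, so 0.1107 knot = 0.1107 * 0.51444444 = 0.056949 m/s. 0.2669 s is already in s. Combine: 0.056949 m/s * 0.2669 s = 0.015199688 m. 1 au = 1.4959787e+11 m, so 0.015199688 m = 0.015199688 / 1.4959787e+11 = 1.0160364e-13 au ≈ 1.016e-13 au (4 s.f.).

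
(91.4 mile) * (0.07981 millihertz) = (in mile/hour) 1 mile = 1609.344 m, so 91.4 mile = 91.4 * 1609.344 = 147094.04 m. 1 millihertz = 0.001 Hz, so 0.07981 millihertz = 0.07981 * 0.001 = 7.981e-05 Hz. Combine: 147094.04 m * 7.981e-05 Hz = 11.739575 m/s. 1 mile/hour = 0.44704 m/s, so 11.739575 m/s = 11.739575 / 0.44704 = 26.260682 mile/hour ≈ 26.26 mile/hour (4 s.f.). Final answer: 26.26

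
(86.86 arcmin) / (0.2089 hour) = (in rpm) 1 arcmin = 0.00029088821 rad, so 86.86 arcmin = 86.86 * 0.00029088821 = 0.02526655 rad. 1 hour = 3600 s, so 0.2089 hour = 0.2089 * 3600 = 752.04 s. Combine: 0.02526655 rad / 752.04 s = 3.3597348e-05 rad/s. 1 rpm = 0.10471976 rad/s, so 3.3597348e-05 rad/s = 3.3597348e-05 / 0.10471976 = 0.00032083104 rpm ≈ 0.0003208 rpm (4 s.f.). Final answer: 0.0003208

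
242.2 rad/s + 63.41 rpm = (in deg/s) 242.2 rad/s is already in rad/s. 1 rpm = 0.10471976 rad/s, so 63.41 rpm = 63.41 * 0.10471976 = 6.6402797 rad/s. Sum: 242.2 + 6.6402797 = 248.84028 rad/s. 1 deg/s = 0.017453293 rad/s, so 248.84028 rad/s = 248.84028 / 0.017453293 = 14257.498 deg/s ≈ 1.426e+04 deg/s (4 s.f.). Final answer: 1.426e+04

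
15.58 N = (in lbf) 1 lbf = 4.4482216 N, so 15.58 N = 15.58 / 4.4482216 = 3.5025233 lbf ≈ 3.503 lbf (4 s.f.). Final answer: 3.503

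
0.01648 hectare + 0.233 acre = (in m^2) 1 hectare = 10000 m^2, so 0.01648 hectare = 0.01648 * 10000 = 164.8 m^2. 1 acre = 4046.8564 m^2, so 0.233 acre = 0.233 * 4046.8564 = 942.91755 m^2. Sum: 164.8 + 942.91755 = 1107.7175 m^2. Result: 1107.7175 m^2 ≈ 1108 m^2 (4 s.f.). Final answer: 1108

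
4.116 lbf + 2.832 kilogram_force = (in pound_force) 10.36. Check: 1 lbf = 4.4482216 N, so 4.116 lbf = 4.116 * 4.4482216 = 18.30888 N. 1 kilogram_force = 9.80665 N, so 2.832 kilogram_force = 2.832 * 9.80665 = 27.772433 N. Sum: 18.30888 + 27.772433 = 46.081313 N. 1 pound_force = 4.4482216 N, so 46.081313 N = 46.081313 / 4.4482216 = 10.359491 pound_force ≈ 10.36 pound_force (4 s.f.).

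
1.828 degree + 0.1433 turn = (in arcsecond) 1.923e+05. Check: 1 degree = 0.017453293 rad, so 1.828 degree = 1.828 * 0.017453293 = 0.031904619 rad. 1 turn = 6.2831853 rad, so 0.1433 turn = 0.1433 * 6.2831853 = 0.90038045 rad. Sum: 0.031904619 + 0.90038045 = 0.93228507 rad. 1 arcsecond = 4.8481368e-06 rad, so 0.93228507 rad = 0.93228507 / 4.8481368e-06 = 192297.6 arcsecond ≈ 1.923e+05 arcsecond (4 s.f.).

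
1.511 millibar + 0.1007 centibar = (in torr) 1.889. Check: 1 millibar = 100 Pa, so 1.511 millibar = 1.511 * 100 = 151.1 Pa. 1 centibar = 1000 Pa, so 0.1007 centibar = 0.1007 * 1000 = 100.7 Pa. Sum: 151.1 + 100.7 = 251.8 Pa. 1 torr = 133.32237 Pa, so 251.8 Pa = 251.8 / 133.32237 = 1.8886553 torr ≈ 1.889 torr (4 s.f.).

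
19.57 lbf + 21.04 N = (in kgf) 1 lbf = 4.4482216 N, so 19.57 lbf = 19.57 * 4.4482216 = 87.051697 N. 21.04 N is already in N. Sum: 87.051697 + 21.04 = 108.0917 N. 1 kgf = 9.80665 N, so 108.0917 N = 108.0917 / 9.80665 = 11.022286 kgf ≈ 11.02 kgf (4 s.f.). Final answer: 11.02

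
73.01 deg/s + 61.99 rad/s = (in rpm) 1 deg/s = 0.017453293 rad/s, so 73.01 deg/s = 73.01 * 0.017453293 = 1.2742649 rad/s. 61.99 rad/s is already in rad/s. Sum: 1.2742649 + 61.99 = 63.264265 rad/s. 1 rpm = 0.10471976 rad/s, so 63.264265 rad/s = 63.264265 / 0.10471976 = 604.12923 rpm ≈ 604.1 rpm (4 s.f.). Final answer: 604.1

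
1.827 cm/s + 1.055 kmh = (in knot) 1 cm/s = 0.01 m/s, so 1.827 cm/s = 1.827 * 0.01 = 0.01827 m/s. 1 kmh = 0.27777778 m/s, so 1.055 kmh = 1.055 * 0.27777778 = 0.29305556 m/s. Sum: 0.01827 + 0.29305556 = 0.31132556 m/s. 1 knot = 0.51444444 m/s, so 0.31132556 m/s = 0.31132556 / 0.51444444 = 0.60516847 knot ≈ 0.6052 knot (4 s.f.). Final answer: 0.6052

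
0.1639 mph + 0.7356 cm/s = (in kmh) 0.2903. Check: 1 mph = 0.44704 m/s, so 0.1639 mph = 0.1639 * 0.44704 = 0.073269856 m/s. 1 cm/s = 0.01 m/s, so 0.7356 cm/s = 0.7356 * 0.01 = 0.007356 m/s. Sum: 0.073269856 + 0.007356 = 0.080625856 m/s. 1 kmh = 0.27777778 m/s, so 0.080625856 m/s = 0.080625856 / 0.27777778 = 0.29025308 kmh ≈ 0.2903 kmh (4 s.f.).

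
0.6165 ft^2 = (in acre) 1 ft^2 = 0.09290304 m^2, so 0.6165 ft^2 = 0.6165 * 0.09290304 = 0.057274724 m^2. 1 acre = 4046.8564 m^2, so 0.057274724 m^2 = 0.057274724 / 4046.8564 = 1.4152893e-05 acre ≈ 1.415e-05 acre (4 s.f.). Final answer: 1.415e-05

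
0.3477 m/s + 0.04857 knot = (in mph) 0.3477 m/s is already in m/s. 1 knot = 0.51444444 m/s, so 0.04857 knot = 0.04857 * 0.51444444 = 0.024986567 m/s. Sum: 0.3477 + 0.024986567 = 0.37268657 m/s. 1 mph = 0.44704 m/s, so 0.37268657 m/s = 0.37268657 / 0.44704 = 0.83367611 mph ≈ 0.8337 mph (4 s.f.). Final answer: 0.8337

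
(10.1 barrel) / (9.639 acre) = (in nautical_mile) 2.223e-08. Check: 1 barrel = 0.15898729 m^3, so 10.1 barrel = 10.1 * 0.15898729 = 1.6057717 m^3. 1 acre = 4046.8564 m^2, so 9.639 acre = 9.639 * 4046.8564 = 39007.649 m^2. Combine: 1.6057717 m^3 / 39007.649 m^2 = 4.1165559e-05 m. 1 nautical_mile = 1852 m, so 4.1165559e-05 m = 4.1165559e-05 / 1852 = 2.2227624e-08 nautical_mile ≈ 2.223e-08 nautical_mile (4 s.f.).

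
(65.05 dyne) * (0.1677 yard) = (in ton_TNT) 1 dyne = 1e-05 N, so 65.05 dyne = 65.05 * 1e-05 = 0.0006505 N. 1 yard = 0.9144 m, so 0.1677 yard = 0.1677 * 0.9144 = 0.15334488 m. Combine: 0.0006505 N * 0.15334488 m = 9.9750844e-05 J. 1 ton_TNT = 4.184e+09 J, so 9.9750844e-05 J = 9.9750844e-05 / 4.184e+09 = 2.3841024e-14 ton_TNT ≈ 2.384e-14 ton_TNT (4 s.f.). Final answer: 2.384e-14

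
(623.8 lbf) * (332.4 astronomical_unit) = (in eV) 1 lbf = 4.4482216 N, so 623.8 lbf = 623.8 * 4.4482216 = 2774.8006 N. 1 astronomical_unit = 1.4959787e+11 m, so 332.4 astronomical_unit = 332.4 * 1.4959787e+11 = 4.9726332e+13 m. Combine: 2774.8006 N * 4.9726332e+13 m = 1.3798066e+17 J. 1 eV = 1.6021766e-19 J, so 1.3798066e+17 J = 1.3798066e+17 / 1.6021766e-19 = 8.6120753e+35 eV ≈ 8.612e+35 eV (4 s.f.). Final answer: 8.612e+35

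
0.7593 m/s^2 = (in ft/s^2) 1 ft/s^2 = 0.3048 m/s^2, so 0.7593 m/s^2 = 0.7593 / 0.3048 = 2.4911417 ft/s^2 ≈ 2.491 ft/s^2 (4 s.f.). Final answer: 2.491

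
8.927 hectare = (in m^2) 1 hectare = 10000 m^2, so 8.927 hectare = 8.927 * 10000 = 89270 m^2. Result: 89270 m^2 ≈ 8.927e+04 m^2 (4 s.f.). Final answer: 8.927e+04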